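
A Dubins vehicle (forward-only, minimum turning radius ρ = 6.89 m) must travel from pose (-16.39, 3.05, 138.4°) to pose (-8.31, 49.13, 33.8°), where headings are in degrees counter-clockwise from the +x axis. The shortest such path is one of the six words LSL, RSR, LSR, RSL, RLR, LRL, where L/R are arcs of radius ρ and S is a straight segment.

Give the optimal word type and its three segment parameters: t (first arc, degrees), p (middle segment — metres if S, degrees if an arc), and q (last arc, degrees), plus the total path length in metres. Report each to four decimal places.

RSR: t = 60.1755°, p = 35.9590 m, q = 44.4245°, L = 48.5374 m

Let ψ = atan2(Δy, Δx) = atan2(46.08, 8.08) = 80.0545° be the start→goal bearing.
Normalize: d = |goal − start| / ρ = 46.783040/6.89 = 6.789991, α = (θ_start − ψ) mod 360° = 58.3455° = 1.018322 rad, β = (θ_goal − ψ) mod 360° = 313.7455° = 5.475893 rad.
Common terms: sin α = 0.851229, cos α = 0.524795, sin β = -0.722418, cos β = 0.691457, cos(α−β) = -0.252069, d² = 46.103981. Work in radians in the unit-radius frame; every candidate has L = ρ·(t + p + q).
LSL: p² = 2 + d² − 2cos(α−β) + 2d(sin α − sin β) = 69.978208; p = √p² = 8.365298; φ = atan2(cos β − cos α, d + sin α − sin β) = 0.019924 rad; t = (φ − α) mod 2π = 5.284788 rad, q = (β − φ) mod 2π = 5.455969 rad → L = 6.89·(5.284788 + 8.365298 + 5.455969) = 6.89·19.106054 = 131.640713 m
RSR: p² = 2 + d² − 2cos(α−β) + 2d(sin β − sin α) = 27.238031; p = √p² = 5.219007; φ = atan2(cos α − cos β, d − sin α + sin β) = -0.031939 rad; t = (α − φ) mod 2π = 1.050261 rad, q = (φ − β) mod 2π = 0.775353 rad → L = 6.89·(1.050261 + 5.219007 + 0.775353) = 6.89·7.044621 = 48.537439 m
LSR: p² = d² − 2 + 2cos(α−β) + 2d(sin α + sin β) = 45.349092; p = √p² = 6.734173; φ = atan2(−cos α − cos β, d + sin α + sin β) − atan2(−2, p) = 0.114684 rad; t = (φ − α) mod 2π = 5.379547 rad, q = (φ − β) mod 2π = 0.921976 rad → L = 6.89·(5.379547 + 6.734173 + 0.921976) = 6.89·13.035697 = 89.815954 m
RSL: p² = d² − 2 + 2cos(α−β) − 2d(sin α + sin β) = 41.850593; p = √p² = 6.469203; φ = atan2(cos α + cos β, d − sin α − sin β) − atan2(2, p) = -0.119238 rad; t = (α − φ) mod 2π = 1.137560 rad, q = (β − φ) mod 2π = 5.595131 rad → L = 6.89·(1.137560 + 6.469203 + 5.595131) = 6.89·13.201894 = 90.961048 m
RLR: c = (6 − d² + 2cos(α−β) + 2d(sin α − sin β))/8 = -2.404754, |c| > 1 → infeasible
LRL: c = (6 − d² + 2cos(α−β) − 2d(sin α − sin β))/8 = -7.747276, |c| > 1 → infeasible
Shortest: RSR with L = 48.537439 m ≈ 48.5374 m
Convert RSR to answer units (arcs ×180/π): t = 1.050261·180/π = 60.1755°, p = ρ·p = 6.89·5.219007 = 35.9590 m, q = 0.775353·180/π = 44.4245°, L = 48.5374 m.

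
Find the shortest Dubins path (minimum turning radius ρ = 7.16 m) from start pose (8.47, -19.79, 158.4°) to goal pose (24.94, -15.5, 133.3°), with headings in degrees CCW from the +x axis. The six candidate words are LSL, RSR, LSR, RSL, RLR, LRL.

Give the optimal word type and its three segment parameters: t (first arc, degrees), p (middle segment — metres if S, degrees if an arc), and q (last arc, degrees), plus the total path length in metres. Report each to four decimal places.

LSL: t = 225.0829°, p = 15.1496 m, q = 109.8171°, L = 57.0006 m

Let ψ = atan2(Δy, Δx) = atan2(4.29, 16.47) = 14.5996° be the start→goal bearing.
Normalize: d = |goal − start| / ρ = 17.019548/7.16 = 2.377032, α = (θ_start − ψ) mod 360° = 143.8004° = 2.509790 rad, β = (θ_goal − ψ) mod 360° = 118.7004° = 2.071712 rad.
Common terms: sin α = 0.590600, cos α = -0.806964, sin β = 0.877143, cos β = -0.480229, cos(α−β) = 0.905569, d² = 5.650280. Work in radians in the unit-radius frame; every candidate has L = ρ·(t + p + q).
LSL: p² = 2 + d² − 2cos(α−β) + 2d(sin α − sin β) = 4.476901; p = √p² = 2.115869; φ = atan2(cos β − cos α, d + sin α − sin β) = 0.155042 rad; t = (φ − α) mod 2π = 3.928437 rad, q = (β − φ) mod 2π = 1.916671 rad → L = 7.16·(3.928437 + 2.115869 + 1.916671) = 7.16·7.960976 = 57.000591 m
RSR: p² = 2 + d² − 2cos(α−β) + 2d(sin β − sin α) = 7.201384; p = √p² = 2.683540; φ = atan2(cos α − cos β, d − sin α + sin β) = -0.122058 rad; t = (α − φ) mod 2π = 2.631848 rad, q = (φ − β) mod 2π = 4.089415 rad → L = 7.16·(2.631848 + 2.683540 + 4.089415) = 7.16·9.404802 = 67.338386 m
LSR: p² = d² − 2 + 2cos(α−β) + 2d(sin α + sin β) = 12.439164; p = √p² = 3.526920; φ = atan2(−cos α − cos β, d + sin α + sin β) − atan2(−2, p) = 0.838913 rad; t = (φ − α) mod 2π = 4.612309 rad, q = (φ − β) mod 2π = 5.050386 rad → L = 7.16·(4.612309 + 3.526920 + 5.050386) = 7.16·13.189615 = 94.437641 m
RSL: p² = d² − 2 + 2cos(α−β) − 2d(sin α + sin β) = -1.516328 < 0 → infeasible
RLR: c = (6 − d² + 2cos(α−β) + 2d(sin α − sin β))/8 = 0.099827; p = 2π − arccos c = 4.812382 rad; φ = atan2(cos α − cos β, d − sin α + sin β) = -0.122058 rad; t = (α − φ + p/2) mod 2π = 5.038039 rad, q = (α − β − t + p) mod 2π = 0.212421 rad → L = 7.16·(5.038039 + 4.812382 + 0.212421) = 7.16·10.062843 = 72.049953 m
LRL: c = (6 − d² + 2cos(α−β) − 2d(sin α − sin β))/8 = 0.440387; p = 2π − arccos c = 5.168419 rad; φ = atan2(cos β − cos α, d + sin α − sin β) = 0.155042 rad; t = (φ − α + p/2) mod 2π = 0.229461 rad, q = (β − α − t + p) mod 2π = 4.500880 rad → L = 7.16·(0.229461 + 5.168419 + 4.500880) = 7.16·9.898761 = 70.875126 m
Shortest: LSL with L = 57.000591 m ≈ 57.0006 m
Convert LSL to answer units (arcs ×180/π): t = 3.928437·180/π = 225.0829°, p = ρ·p = 7.16·2.115869 = 15.1496 m, q = 1.916671·180/π = 109.8171°, L = 57.0006 m.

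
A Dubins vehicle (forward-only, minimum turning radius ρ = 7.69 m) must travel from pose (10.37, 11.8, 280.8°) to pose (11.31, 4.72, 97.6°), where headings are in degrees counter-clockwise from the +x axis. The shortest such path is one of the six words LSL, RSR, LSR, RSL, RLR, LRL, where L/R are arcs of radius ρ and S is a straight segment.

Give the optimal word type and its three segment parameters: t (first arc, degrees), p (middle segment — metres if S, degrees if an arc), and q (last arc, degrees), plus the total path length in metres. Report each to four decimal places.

Let ψ = atan2(Δy, Δx) = atan2(-7.08, 0.94) = -82.4372° be the start→goal bearing.
Normalize: d = |goal − start| / ρ = 7.142129/7.69 = 0.928755, α = (θ_start − ψ) mod 360° = 3.2372° = 0.056499 rad, β = (θ_goal − ψ) mod 360° = 180.0372° = 3.142241 rad.
Common terms: sin α = 0.056469, cos α = 0.998404, sin β = -0.000649, cos β = -1.000000, cos(α−β) = -0.998441, d² = 0.862586. Work in radians in the unit-radius frame; every candidate has L = ρ·(t + p + q).
LSL: p² = 2 + d² − 2cos(α−β) + 2d(sin α − sin β) = 4.965565; p = √p² = 2.228355; φ = atan2(cos β − cos α, d + sin α − sin β) = -1.112499 rad; t = (φ − α) mod 2π = 5.114187 rad, q = (β − φ) mod 2π = 4.254740 rad → L = 7.69·(5.114187 + 2.228355 + 4.254740) = 7.69·11.597282 = 89.183100 m
RSR: p² = 2 + d² − 2cos(α−β) + 2d(sin β − sin α) = 4.753371; p = √p² = 2.180223; φ = atan2(cos α − cos β, d − sin α + sin β) = 1.159505 rad; t = (α − φ) mod 2π = 5.180179 rad, q = (φ − β) mod 2π = 4.300449 rad → L = 7.69·(5.180179 + 2.180223 + 4.300449) = 7.69·11.660851 = 89.671946 m
LSR: p² = d² − 2 + 2cos(α−β) + 2d(sin α + sin β) = -3.030608 < 0 → infeasible
RSL: p² = d² − 2 + 2cos(α−β) − 2d(sin α + sin β) = -3.237982 < 0 → infeasible
RLR: c = (6 − d² + 2cos(α−β) + 2d(sin α − sin β))/8 = 0.405829; p = 2π − arccos c = 5.130274 rad; φ = atan2(cos α − cos β, d − sin α + sin β) = 1.159505 rad; t = (α − φ + p/2) mod 2π = 1.462131 rad, q = (α − β − t + p) mod 2π = 0.582401 rad → L = 7.69·(1.462131 + 5.130274 + 0.582401) = 7.69·7.174806 = 55.174261 m
LRL: c = (6 − d² + 2cos(α−β) − 2d(sin α − sin β))/8 = 0.379304; p = 2π − arccos c = 5.101433 rad; φ = atan2(cos β − cos α, d + sin α − sin β) = -1.112499 rad; t = (φ − α + p/2) mod 2π = 1.381719 rad, q = (β − α − t + p) mod 2π = 0.522271 rad → L = 7.69·(1.381719 + 5.101433 + 0.522271) = 7.69·7.005424 = 53.871707 m
Shortest: LRL with L = 53.871707 m ≈ 53.8717 m
Convert LRL to answer units (arcs ×180/π): t = 1.381719·180/π = 79.1667°, p = 5.101433·180/π = 292.2906°, q = 0.522271·180/π = 29.9240°, L = 53.8717 m.

LRL: t = 79.1667°, p = 292.2906°, q = 29.9240°, L = 53.8717 m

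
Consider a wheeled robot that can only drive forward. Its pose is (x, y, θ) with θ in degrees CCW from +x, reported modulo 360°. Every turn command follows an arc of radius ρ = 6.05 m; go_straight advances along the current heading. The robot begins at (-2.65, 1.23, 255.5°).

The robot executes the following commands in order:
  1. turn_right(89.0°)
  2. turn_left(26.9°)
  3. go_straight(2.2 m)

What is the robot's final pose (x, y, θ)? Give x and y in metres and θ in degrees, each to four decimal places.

(-14.8742, -3.6454, 193.4000°)

set_pose: (x, y, θ) = (-2.6500, 1.2300, 255.5000°), ρ = 6.05
turn_right(89.0°): centre at ρ to the right, rotate −89.0° → (-9.9196, -3.1380, 166.5000°)
turn_left(26.9°): centre at ρ to the left, rotate +26.9° → (-12.7341, -3.1356, 193.4000°)
go_straight(2.2): x += 2.2·cos θ, y += 2.2·sin θ → (-14.8742, -3.6454, 193.4000°)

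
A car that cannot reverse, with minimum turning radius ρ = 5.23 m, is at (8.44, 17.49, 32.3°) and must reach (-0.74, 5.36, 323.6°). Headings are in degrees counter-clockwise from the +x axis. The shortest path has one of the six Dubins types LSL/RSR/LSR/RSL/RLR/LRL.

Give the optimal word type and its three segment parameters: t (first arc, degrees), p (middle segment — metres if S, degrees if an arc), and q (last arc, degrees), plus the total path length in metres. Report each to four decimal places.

LSL: t = 222.8085°, p = 12.7700 m, q = 68.4915°, L = 39.3601 m

Let ψ = atan2(Δy, Δx) = atan2(-12.13, -9.18) = -127.1185° be the start→goal bearing.
Normalize: d = |goal − start| / ρ = 15.212143/5.23 = 2.908632, α = (θ_start − ψ) mod 360° = 159.4185° = 2.782377 rad, β = (θ_goal − ψ) mod 360° = 90.7185° = 1.583336 rad.
Common terms: sin α = 0.351540, cos α = -0.936173, sin β = 0.999921, cos β = -0.012540, cos(α−β) = 0.363251, d² = 8.460138. Work in radians in the unit-radius frame; every candidate has L = ρ·(t + p + q).
LSL: p² = 2 + d² − 2cos(α−β) + 2d(sin α − sin β) = 5.961828; p = √p² = 2.441685; φ = atan2(cos β − cos α, d + sin α − sin β) = 0.387934 rad; t = (φ − α) mod 2π = 3.888742 rad, q = (β − φ) mod 2π = 1.195402 rad → L = 5.23·(3.888742 + 2.441685 + 1.195402) = 5.23·7.525830 = 39.360089 m
RSR: p² = 2 + d² − 2cos(α−β) + 2d(sin β − sin α) = 13.505442; p = √p² = 3.674975; φ = atan2(cos α − cos β, d − sin α + sin β) = -0.254055 rad; t = (α − φ) mod 2π = 3.036432 rad, q = (φ − β) mod 2π = 4.445794 rad → L = 5.23·(3.036432 + 3.674975 + 4.445794) = 5.23·11.157202 = 58.352165 m
LSR: p² = d² − 2 + 2cos(α−β) + 2d(sin α + sin β) = 15.048445; p = √p² = 3.879232; φ = atan2(−cos α − cos β, d + sin α + sin β) − atan2(−2, p) = 0.695145 rad; t = (φ − α) mod 2π = 4.195952 rad, q = (φ − β) mod 2π = 5.394994 rad → L = 5.23·(4.195952 + 3.879232 + 5.394994) = 5.23·13.470179 = 70.449034 m
RSL: p² = d² − 2 + 2cos(α−β) − 2d(sin α + sin β) = -0.675164 < 0 → infeasible
RLR: c = (6 − d² + 2cos(α−β) + 2d(sin α − sin β))/8 = -0.688180; p = 2π − arccos c = 3.953411 rad; φ = atan2(cos α − cos β, d − sin α + sin β) = -0.254055 rad; t = (α − φ + p/2) mod 2π = 5.013138 rad, q = (α − β − t + p) mod 2π = 0.139315 rad → L = 5.23·(5.013138 + 3.953411 + 0.139315) = 5.23·9.105863 = 47.623664 m
LRL: c = (6 − d² + 2cos(α−β) − 2d(sin α − sin β))/8 = 0.254771; p = 2π − arccos c = 4.970000 rad; φ = atan2(cos β − cos α, d + sin α − sin β) = 0.387934 rad; t = (φ − α + p/2) mod 2π = 0.090557 rad, q = (β − α − t + p) mod 2π = 3.680402 rad → L = 5.23·(0.090557 + 4.970000 + 3.680402) = 5.23·8.740960 = 45.715218 m
Shortest: LSL with L = 39.360089 m ≈ 39.3601 m
Convert LSL to answer units (arcs ×180/π): t = 3.888742·180/π = 222.8085°, p = ρ·p = 5.23·2.441685 = 12.7700 m, q = 1.195402·180/π = 68.4915°, L = 39.3601 m.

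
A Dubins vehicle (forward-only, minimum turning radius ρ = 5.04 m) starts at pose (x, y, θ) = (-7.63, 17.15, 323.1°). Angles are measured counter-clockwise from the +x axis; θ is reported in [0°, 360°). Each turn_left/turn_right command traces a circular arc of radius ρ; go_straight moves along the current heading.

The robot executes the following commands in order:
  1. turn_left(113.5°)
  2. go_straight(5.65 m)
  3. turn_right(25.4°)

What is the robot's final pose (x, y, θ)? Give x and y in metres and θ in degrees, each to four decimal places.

(2.5832, 27.4987, 51.2000°)

set_pose: (x, y, θ) = (-7.6300, 17.1500, 323.1000°), ρ = 5.04
turn_left(113.5°): centre at ρ to the left, rotate +113.5° → (0.2989, 20.0124, 436.6000° ≡ 76.6000°)
go_straight(5.65): x += 5.65·cos θ, y += 5.65·sin θ → (1.6083, 25.5086, 76.6000°)
turn_right(25.4°): centre at ρ to the right, rotate −25.4° → (2.5832, 27.4987, 51.2000°)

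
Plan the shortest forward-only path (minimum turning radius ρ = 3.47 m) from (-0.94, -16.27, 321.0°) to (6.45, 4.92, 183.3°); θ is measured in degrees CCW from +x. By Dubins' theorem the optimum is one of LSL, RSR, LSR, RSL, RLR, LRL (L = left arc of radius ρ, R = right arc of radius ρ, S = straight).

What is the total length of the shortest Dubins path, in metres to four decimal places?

Let ψ = atan2(Δy, Δx) = atan2(21.19, 7.39) = 70.7738° be the start→goal bearing.
Normalize: d = |goal − start| / ρ = 22.441662/3.47 = 6.467338, α = (θ_start − ψ) mod 360° = 250.2262° = 4.367271 rad, β = (θ_goal − ψ) mod 360° = 112.5262° = 1.963952 rad.
Common terms: sin α = -0.941035, cos α = -0.338308, sin β = 0.923705, cos β = -0.383106, cos(α−β) = -0.739631, d² = 41.826458. Work in radians in the unit-radius frame; every candidate has L = ρ·(t + p + q).
LSL: p² = 2 + d² − 2cos(α−β) + 2d(sin α − sin β) = 21.185913; p = √p² = 4.602816; φ = atan2(cos β − cos α, d + sin α − sin β) = -0.009733 rad; t = (φ − α) mod 2π = 1.906182 rad, q = (β − φ) mod 2π = 1.973685 rad → L = 3.47·(1.906182 + 4.602816 + 1.973685) = 3.47·8.482683 = 29.434909 m
RSR: p² = 2 + d² − 2cos(α−β) + 2d(sin β − sin α) = 69.425528; p = √p² = 8.332198; φ = atan2(cos α − cos β, d − sin α + sin β) = 0.005376 rad; t = (α − φ) mod 2π = 4.361894 rad, q = (φ − β) mod 2π = 4.324609 rad → L = 3.47·(4.361894 + 8.332198 + 4.324609) = 3.47·17.018702 = 59.054896 m
LSR: p² = d² − 2 + 2cos(α−β) + 2d(sin α + sin β) = 38.123026; p = √p² = 6.174385; φ = atan2(−cos α − cos β, d + sin α + sin β) − atan2(−2, p) = 0.424638 rad; t = (φ − α) mod 2π = 2.340552 rad, q = (φ − β) mod 2π = 4.743871 rad → L = 3.47·(2.340552 + 6.174385 + 4.743871) = 3.47·13.258808 = 46.008062 m
RSL: p² = d² − 2 + 2cos(α−β) − 2d(sin α + sin β) = 38.571366; p = √p² = 6.210585; φ = atan2(cos α + cos β, d − sin α − sin β) − atan2(2, p) = -0.422338 rad; t = (α − φ) mod 2π = 4.789608 rad, q = (β − φ) mod 2π = 2.386290 rad → L = 3.47·(4.789608 + 6.210585 + 2.386290) = 3.47·13.386484 = 46.451098 m
RLR: c = (6 − d² + 2cos(α−β) + 2d(sin α − sin β))/8 = -7.678191, |c| > 1 → infeasible
LRL: c = (6 − d² + 2cos(α−β) − 2d(sin α − sin β))/8 = -1.648239, |c| > 1 → infeasible
Shortest: LSL with L = 29.434909 m ≈ 29.4349 m

29.4349 m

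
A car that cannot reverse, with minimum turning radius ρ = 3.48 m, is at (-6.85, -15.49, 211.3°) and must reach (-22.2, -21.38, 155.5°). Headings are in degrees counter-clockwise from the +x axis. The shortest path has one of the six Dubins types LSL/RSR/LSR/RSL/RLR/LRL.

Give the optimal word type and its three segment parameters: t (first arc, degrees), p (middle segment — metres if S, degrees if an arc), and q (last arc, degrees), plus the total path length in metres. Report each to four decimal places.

RSR: t = 6.0863°, p = 13.3731 m, q = 49.7137°, L = 16.7622 m

Let ψ = atan2(Δy, Δx) = atan2(-5.89, -15.35) = -159.0075° be the start→goal bearing.
Normalize: d = |goal − start| / ρ = 16.441247/3.48 = 4.724496, α = (θ_start − ψ) mod 360° = 10.3075° = 0.179900 rad, β = (θ_goal − ψ) mod 360° = 314.5075° = 5.489192 rad.
Common terms: sin α = 0.178931, cos α = 0.983862, sin β = -0.713158, cos β = 0.701003, cos(α−β) = 0.562083, d² = 22.320865. Work in radians in the unit-radius frame; every candidate has L = ρ·(t + p + q).
LSL: p² = 2 + d² − 2cos(α−β) + 2d(sin α − sin β) = 31.626048; p = √p² = 5.623704; φ = atan2(cos β − cos α, d + sin α − sin β) = -0.050319 rad; t = (φ − α) mod 2π = 6.052966 rad, q = (β − φ) mod 2π = 5.539511 rad → L = 3.48·(6.052966 + 5.623704 + 5.539511) = 3.48·17.216181 = 59.912310 m
RSR: p² = 2 + d² − 2cos(α−β) + 2d(sin β − sin α) = 14.767348; p = √p² = 3.842831; φ = atan2(cos α − cos β, d − sin α + sin β) = 0.073673 rad; t = (α − φ) mod 2π = 0.106227 rad, q = (φ − β) mod 2π = 0.867667 rad → L = 3.48·(0.106227 + 3.842831 + 0.867667) = 3.48·4.816724 = 16.762201 m
LSR: p² = d² − 2 + 2cos(α−β) + 2d(sin α + sin β) = 16.397125; p = √p² = 4.049336; φ = atan2(−cos α − cos β, d + sin α + sin β) − atan2(−2, p) = 0.076456 rad; t = (φ − α) mod 2π = 6.179741 rad, q = (φ − β) mod 2π = 0.870449 rad → L = 3.48·(6.179741 + 4.049336 + 0.870449) = 3.48·11.099526 = 38.626351 m
RSL: p² = d² − 2 + 2cos(α−β) − 2d(sin α + sin β) = 26.492938; p = √p² = 5.147129; φ = atan2(cos α + cos β, d − sin α − sin β) − atan2(2, p) = -0.060550 rad; t = (α − φ) mod 2π = 0.240451 rad, q = (β − φ) mod 2π = 5.549742 rad → L = 3.48·(0.240451 + 5.147129 + 5.549742) = 3.48·10.937322 = 38.061880 m
RLR: c = (6 − d² + 2cos(α−β) + 2d(sin α − sin β))/8 = -0.845918; p = 2π − arccos c = 3.704104 rad; φ = atan2(cos α − cos β, d − sin α + sin β) = 0.073673 rad; t = (α − φ + p/2) mod 2π = 1.958279 rad, q = (α − β − t + p) mod 2π = 2.719719 rad → L = 3.48·(1.958279 + 3.704104 + 2.719719) = 3.48·8.382102 = 29.169713 m
LRL: c = (6 − d² + 2cos(α−β) − 2d(sin α − sin β))/8 = -2.953256, |c| > 1 → infeasible
Shortest: RSR with L = 16.762201 m ≈ 16.7622 m
Convert RSR to answer units (arcs ×180/π): t = 0.106227·180/π = 6.0863°, p = ρ·p = 3.48·3.842831 = 13.3731 m, q = 0.867667·180/π = 49.7137°, L = 16.7622 m.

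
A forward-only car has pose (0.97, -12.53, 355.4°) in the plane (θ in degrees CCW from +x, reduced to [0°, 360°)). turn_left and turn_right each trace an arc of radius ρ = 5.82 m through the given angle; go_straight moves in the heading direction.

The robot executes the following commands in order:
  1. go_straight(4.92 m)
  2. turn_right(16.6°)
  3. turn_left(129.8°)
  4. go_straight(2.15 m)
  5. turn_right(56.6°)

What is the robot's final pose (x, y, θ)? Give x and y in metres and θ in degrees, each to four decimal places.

set_pose: (x, y, θ) = (0.9700, -12.5300, 355.4000°), ρ = 5.82
go_straight(4.92): x += 4.92·cos θ, y += 4.92·sin θ → (5.8742, -12.9246, 355.4000°)
turn_right(16.6°): centre at ρ to the right, rotate −16.6° → (7.5120, -13.2997, 338.8000°)
turn_left(129.8°): centre at ρ to the left, rotate +129.8° → (15.1327, -6.0172, 468.6000° ≡ 108.6000°)
go_straight(2.15): x += 2.15·cos θ, y += 2.15·sin θ → (14.4470, -3.9795, 108.6000°)
turn_right(56.6°): centre at ρ to the right, rotate −56.6° → (15.3767, 1.4600, 52.0000°)

(15.3767, 1.4600, 52.0000°)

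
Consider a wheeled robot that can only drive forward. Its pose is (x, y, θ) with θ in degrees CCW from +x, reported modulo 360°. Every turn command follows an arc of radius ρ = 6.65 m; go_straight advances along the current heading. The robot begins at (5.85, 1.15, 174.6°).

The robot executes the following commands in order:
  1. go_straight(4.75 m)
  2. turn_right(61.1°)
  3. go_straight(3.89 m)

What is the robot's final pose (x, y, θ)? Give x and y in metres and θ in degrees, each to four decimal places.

(-5.9027, 9.1332, 113.5000°)

set_pose: (x, y, θ) = (5.8500, 1.1500, 174.6000°), ρ = 6.65
go_straight(4.75): x += 4.75·cos θ, y += 4.75·sin θ → (1.1211, 1.5970, 174.6000°)
turn_right(61.1°): centre at ρ to the right, rotate −61.1° → (-4.3515, 5.5658, 113.5000°)
go_straight(3.89): x += 3.89·cos θ, y += 3.89·sin θ → (-5.9027, 9.1332, 113.5000°)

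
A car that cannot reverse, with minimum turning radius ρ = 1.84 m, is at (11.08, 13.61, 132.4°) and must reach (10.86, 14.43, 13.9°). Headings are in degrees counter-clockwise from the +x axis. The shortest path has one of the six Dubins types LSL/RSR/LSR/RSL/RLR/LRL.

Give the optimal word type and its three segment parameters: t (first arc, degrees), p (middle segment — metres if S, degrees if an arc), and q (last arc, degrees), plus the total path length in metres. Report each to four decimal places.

RLR: t = 49.9416°, p = 320.5773°, q = 29.1357°, L = 12.8345 m

Let ψ = atan2(Δy, Δx) = atan2(0.82, -0.22) = 105.0184° be the start→goal bearing.
Normalize: d = |goal − start| / ρ = 0.848999/1.84 = 0.461413, α = (θ_start − ψ) mod 360° = 27.3816° = 0.477900 rad, β = (θ_goal − ψ) mod 360° = 268.8816° = 4.692870 rad.
Common terms: sin α = 0.459915, cos α = 0.887963, sin β = -0.999810, cos β = -0.019518, cos(α−β) = -0.477159, d² = 0.212902. Work in radians in the unit-radius frame; every candidate has L = ρ·(t + p + q).
LSL: p² = 2 + d² − 2cos(α−β) + 2d(sin α − sin β) = 4.514290; p = √p² = 2.124686; φ = atan2(cos β − cos α, d + sin α − sin β) = -0.441297 rad; t = (φ − α) mod 2π = 5.363988 rad, q = (β − φ) mod 2π = 5.134167 rad → L = 1.84·(5.363988 + 2.124686 + 5.134167) = 1.84·12.622841 = 23.226028 m
RSR: p² = 2 + d² − 2cos(α−β) + 2d(sin β − sin α) = 1.820148; p = √p² = 1.349129; φ = atan2(cos α − cos β, d − sin α + sin β) = 2.403819 rad; t = (α − φ) mod 2π = 4.357266 rad, q = (φ − β) mod 2π = 3.994135 rad → L = 1.84·(4.357266 + 1.349129 + 3.994135) = 1.84·9.700529 = 17.848974 m
LSR: p² = d² − 2 + 2cos(α−β) + 2d(sin α + sin β) = -3.239644 < 0 → infeasible
RSL: p² = d² − 2 + 2cos(α−β) − 2d(sin α + sin β) = -2.243188 < 0 → infeasible
RLR: c = (6 − d² + 2cos(α−β) + 2d(sin α − sin β))/8 = 0.772481; p = 2π − arccos c = 5.595129 rad; φ = atan2(cos α − cos β, d − sin α + sin β) = 2.403819 rad; t = (α − φ + p/2) mod 2π = 0.871645 rad, q = (α − β − t + p) mod 2π = 0.508514 rad → L = 1.84·(0.871645 + 5.595129 + 0.508514) = 1.84·6.975287 = 12.834528 m
LRL: c = (6 − d² + 2cos(α−β) − 2d(sin α − sin β))/8 = 0.435714; p = 2π − arccos c = 5.163220 rad; φ = atan2(cos β − cos α, d + sin α − sin β) = -0.441297 rad; t = (φ − α + p/2) mod 2π = 1.662413 rad, q = (β − α − t + p) mod 2π = 1.432592 rad → L = 1.84·(1.662413 + 5.163220 + 1.432592) = 1.84·8.258225 = 15.195134 m
Shortest: RLR with L = 12.834528 m ≈ 12.8345 m
Convert RLR to answer units (arcs ×180/π): t = 0.871645·180/π = 49.9416°, p = 5.595129·180/π = 320.5773°, q = 0.508514·180/π = 29.1357°, L = 12.8345 m.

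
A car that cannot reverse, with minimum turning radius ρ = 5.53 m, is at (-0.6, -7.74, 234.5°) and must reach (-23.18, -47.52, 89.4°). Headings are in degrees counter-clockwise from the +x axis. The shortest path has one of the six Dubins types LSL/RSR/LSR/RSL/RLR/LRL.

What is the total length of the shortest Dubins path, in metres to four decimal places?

58.9195 m

Let ψ = atan2(Δy, Δx) = atan2(-39.78, -22.58) = -119.5802° be the start→goal bearing.
Normalize: d = |goal − start| / ρ = 45.741718/5.53 = 8.271558, α = (θ_start − ψ) mod 360° = 354.0802° = 6.179865 rad, β = (θ_goal − ψ) mod 360° = 208.9802° = 3.647392 rad.
Common terms: sin α = -0.103136, cos α = 0.994667, sin β = -0.484507, cos β = -0.874787, cos(α−β) = -0.820152, d² = 68.418680. Work in radians in the unit-radius frame; every candidate has L = ρ·(t + p + q).
LSL: p² = 2 + d² − 2cos(α−β) + 2d(sin α − sin β) = 78.368046; p = √p² = 8.852573; φ = atan2(cos β − cos α, d + sin α − sin β) = -0.212778 rad; t = (φ − α) mod 2π = 6.173727 rad, q = (β − φ) mod 2π = 3.860171 rad → L = 5.53·(6.173727 + 8.852573 + 3.860171) = 5.53·18.886471 = 104.442183 m
RSR: p² = 2 + d² − 2cos(α−β) + 2d(sin β − sin α) = 65.749920; p = √p² = 8.108632; φ = atan2(cos α − cos β, d − sin α + sin β) = 0.232644 rad; t = (α − φ) mod 2π = 5.947221 rad, q = (φ − β) mod 2π = 2.868437 rad → L = 5.53·(5.947221 + 8.108632 + 2.868437) = 5.53·16.924291 = 93.591327 m
LSR: p² = d² − 2 + 2cos(α−β) + 2d(sin α + sin β) = 55.056919; p = √p² = 7.420035; φ = atan2(−cos α − cos β, d + sin α + sin β) − atan2(−2, p) = 0.247683 rad; t = (φ − α) mod 2π = 0.351003 rad, q = (φ − β) mod 2π = 2.883476 rad → L = 5.53·(0.351003 + 7.420035 + 2.883476) = 5.53·10.654515 = 58.919466 m
RSL: p² = d² − 2 + 2cos(α−β) − 2d(sin α + sin β) = 74.499833; p = √p² = 8.631329; φ = atan2(cos α + cos β, d − sin α − sin β) − atan2(2, p) = -0.214165 rad; t = (α − φ) mod 2π = 0.110845 rad, q = (β − φ) mod 2π = 3.861557 rad → L = 5.53·(0.110845 + 8.631329 + 3.861557) = 5.53·12.603731 = 69.698630 m
RLR: c = (6 − d² + 2cos(α−β) + 2d(sin α − sin β))/8 = -7.218740, |c| > 1 → infeasible
LRL: c = (6 − d² + 2cos(α−β) − 2d(sin α − sin β))/8 = -8.796006, |c| > 1 → infeasible
Shortest: LSR with L = 58.919466 m ≈ 58.9195 m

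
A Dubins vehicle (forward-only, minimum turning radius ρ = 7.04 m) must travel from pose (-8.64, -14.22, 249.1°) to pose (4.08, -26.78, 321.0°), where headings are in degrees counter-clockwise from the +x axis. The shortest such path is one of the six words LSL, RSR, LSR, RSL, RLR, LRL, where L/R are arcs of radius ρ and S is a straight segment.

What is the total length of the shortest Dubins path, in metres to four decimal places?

Let ψ = atan2(Δy, Δx) = atan2(-12.56, 12.72) = -44.6374° be the start→goal bearing.
Normalize: d = |goal − start| / ρ = 17.876017/7.04 = 2.539207, α = (θ_start − ψ) mod 360° = 293.7374° = 5.126684 rad, β = (θ_goal − ψ) mod 360° = 5.6374° = 0.098391 rad.
Common terms: sin α = -0.915400, cos α = 0.402545, sin β = 0.098232, cos β = 0.995164, cos(α−β) = 0.310676, d² = 6.447572. Work in radians in the unit-radius frame; every candidate has L = ρ·(t + p + q).
LSL: p² = 2 + d² − 2cos(α−β) + 2d(sin α − sin β) = 2.678575; p = √p² = 1.636635; φ = atan2(cos β − cos α, d + sin α − sin β) = 0.370515 rad; t = (φ − α) mod 2π = 1.527016 rad, q = (β − φ) mod 2π = 6.011061 rad → L = 7.04·(1.527016 + 1.636635 + 6.011061) = 7.04·9.174712 = 64.589975 m
RSR: p² = 2 + d² − 2cos(α−β) + 2d(sin β − sin α) = 12.973864; p = √p² = 3.601925; φ = atan2(cos α − cos β, d − sin α + sin β) = -0.165280 rad; t = (α − φ) mod 2π = 5.291964 rad, q = (φ − β) mod 2π = 6.019515 rad → L = 7.04·(5.291964 + 3.601925 + 6.019515) = 7.04·14.913404 = 104.990363 m
LSR: p² = d² − 2 + 2cos(α−β) + 2d(sin α + sin β) = 0.919007; p = √p² = 0.958648; φ = atan2(−cos α − cos β, d + sin α + sin β) − atan2(−2, p) = 0.442016 rad; t = (φ − α) mod 2π = 1.598517 rad, q = (φ − β) mod 2π = 0.343625 rad → L = 7.04·(1.598517 + 0.958648 + 0.343625) = 7.04·2.900791 = 20.421565 m
RSL: p² = d² − 2 + 2cos(α−β) − 2d(sin α + sin β) = 9.218843; p = √p² = 3.036255; φ = atan2(cos α + cos β, d − sin α − sin β) − atan2(2, p) = -0.187878 rad; t = (α − φ) mod 2π = 5.314563 rad, q = (β − φ) mod 2π = 0.286269 rad → L = 7.04·(5.314563 + 3.036255 + 0.286269) = 7.04·8.637087 = 60.805091 m
RLR: c = (6 − d² + 2cos(α−β) + 2d(sin α − sin β))/8 = -0.621733; p = 2π − arccos c = 4.041436 rad; φ = atan2(cos α − cos β, d − sin α + sin β) = -0.165280 rad; t = (α − φ + p/2) mod 2π = 1.029497 rad, q = (α − β − t + p) mod 2π = 1.757047 rad → L = 7.04·(1.029497 + 4.041436 + 1.757047) = 7.04·6.827979 = 48.068976 m
LRL: c = (6 − d² + 2cos(α−β) − 2d(sin α − sin β))/8 = 0.665178; p = 2π − arccos c = 5.440121 rad; φ = atan2(cos β − cos α, d + sin α − sin β) = 0.370515 rad; t = (φ − α + p/2) mod 2π = 4.247077 rad, q = (β − α − t + p) mod 2π = 2.447936 rad → L = 7.04·(4.247077 + 5.440121 + 2.447936) = 7.04·12.135134 = 85.431346 m
Shortest: LSR with L = 20.421565 m ≈ 20.4216 m

20.4216 m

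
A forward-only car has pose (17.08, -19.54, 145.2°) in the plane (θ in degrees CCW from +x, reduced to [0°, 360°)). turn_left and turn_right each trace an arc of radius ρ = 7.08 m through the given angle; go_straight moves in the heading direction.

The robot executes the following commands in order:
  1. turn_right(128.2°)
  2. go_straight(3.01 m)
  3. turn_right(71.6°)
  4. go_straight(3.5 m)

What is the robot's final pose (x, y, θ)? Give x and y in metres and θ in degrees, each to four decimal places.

(31.7977, -11.5979, 305.4000°)

set_pose: (x, y, θ) = (17.0800, -19.5400, 145.2000°), ρ = 7.08
turn_right(128.2°): centre at ρ to the right, rotate −128.2° → (19.0507, -6.9556, 17.0000°)
go_straight(3.01): x += 3.01·cos θ, y += 3.01·sin θ → (21.9291, -6.0756, 17.0000°)
turn_right(71.6°): centre at ρ to the right, rotate −71.6° → (29.7702, -8.7449, -54.6000° ≡ 305.4000°)
go_straight(3.5): x += 3.5·cos θ, y += 3.5·sin θ → (31.7977, -11.5979, 305.4000°)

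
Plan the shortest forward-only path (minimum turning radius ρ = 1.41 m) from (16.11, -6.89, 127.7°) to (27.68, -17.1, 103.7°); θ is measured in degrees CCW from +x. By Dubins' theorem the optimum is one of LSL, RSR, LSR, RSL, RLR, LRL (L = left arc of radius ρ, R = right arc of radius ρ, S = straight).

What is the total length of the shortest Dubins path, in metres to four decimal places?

23.0829 m

Let ψ = atan2(Δy, Δx) = atan2(-10.21, 11.57) = -41.4269° be the start→goal bearing.
Normalize: d = |goal − start| / ρ = 15.430781/1.41 = 10.943816, α = (θ_start − ψ) mod 360° = 169.1269° = 2.951822 rad, β = (θ_goal − ψ) mod 360° = 145.1269° = 2.532943 rad.
Common terms: sin α = 0.188634, cos α = -0.982048, sin β = 0.571760, cos β = -0.820421, cos(α−β) = 0.913545, d² = 119.767114. Work in radians in the unit-radius frame; every candidate has L = ρ·(t + p + q).
LSL: p² = 2 + d² − 2cos(α−β) + 2d(sin α − sin β) = 111.554292; p = √p² = 10.561927; φ = atan2(cos β − cos α, d + sin α − sin β) = 0.015303 rad; t = (φ − α) mod 2π = 3.346667 rad, q = (β − φ) mod 2π = 2.517640 rad → L = 1.41·(3.346667 + 10.561927 + 2.517640) = 1.41·16.426233 = 23.160988 m
RSR: p² = 2 + d² − 2cos(α−β) + 2d(sin β − sin α) = 128.325755; p = √p² = 11.328096; φ = atan2(cos α − cos β, d − sin α + sin β) = -0.014268 rad; t = (α − φ) mod 2π = 2.966090 rad, q = (φ − β) mod 2π = 3.735974 rad → L = 1.41·(2.966090 + 11.328096 + 3.735974) = 1.41·18.030160 = 25.422526 m
LSR: p² = d² − 2 + 2cos(α−β) + 2d(sin α + sin β) = 136.237427; p = √p² = 11.672079; φ = atan2(−cos α − cos β, d + sin α + sin β) − atan2(−2, p) = 0.322502 rad; t = (φ − α) mod 2π = 3.653866 rad, q = (φ − β) mod 2π = 4.072745 rad → L = 1.41·(3.653866 + 11.672079 + 4.072745) = 1.41·19.398689 = 27.352152 m
RSL: p² = d² − 2 + 2cos(α−β) − 2d(sin α + sin β) = 102.950984; p = √p² = 10.146476; φ = atan2(cos α + cos β, d − sin α − sin β) − atan2(2, p) = -0.369804 rad; t = (α − φ) mod 2π = 3.321626 rad, q = (β − φ) mod 2π = 2.902747 rad → L = 1.41·(3.321626 + 10.146476 + 2.902747) = 1.41·16.370849 = 23.082897 m
RLR: c = (6 − d² + 2cos(α−β) + 2d(sin α − sin β))/8 = -15.040719, |c| > 1 → infeasible
LRL: c = (6 − d² + 2cos(α−β) − 2d(sin α − sin β))/8 = -12.944286, |c| > 1 → infeasible
Shortest: RSL with L = 23.082897 m ≈ 23.0829 m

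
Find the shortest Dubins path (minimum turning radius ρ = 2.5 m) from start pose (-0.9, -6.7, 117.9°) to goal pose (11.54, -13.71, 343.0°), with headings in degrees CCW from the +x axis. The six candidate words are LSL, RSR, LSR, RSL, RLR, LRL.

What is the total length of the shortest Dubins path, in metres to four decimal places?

20.2511 m

Let ψ = atan2(Δy, Δx) = atan2(-7.01, 12.44) = -29.4015° be the start→goal bearing.
Normalize: d = |goal − start| / ρ = 14.279135/2.5 = 5.711654, α = (θ_start − ψ) mod 360° = 147.3015° = 2.570896 rad, β = (θ_goal − ψ) mod 360° = 12.4015° = 0.216446 rad.
Common terms: sin α = 0.540219, cos α = -0.841525, sin β = 0.214760, cos β = 0.976667, cos(α−β) = -0.705872, d² = 32.622992. Work in radians in the unit-radius frame; every candidate has L = ρ·(t + p + q).
LSL: p² = 2 + d² − 2cos(α−β) + 2d(sin α − sin β) = 39.752546; p = √p² = 6.304962; φ = atan2(cos β − cos α, d + sin α − sin β) = 0.292529 rad; t = (φ − α) mod 2π = 4.004819 rad, q = (β − φ) mod 2π = 6.207103 rad → L = 2.5·(4.004819 + 6.304962 + 6.207103) = 2.5·16.516884 = 41.292209 m
RSR: p² = 2 + d² − 2cos(α−β) + 2d(sin β − sin α) = 32.316924; p = √p² = 5.684798; φ = atan2(cos α − cos β, d − sin α + sin β) = -0.325554 rad; t = (α − φ) mod 2π = 2.896450 rad, q = (φ − β) mod 2π = 5.741185 rad → L = 2.5·(2.896450 + 5.684798 + 5.741185) = 2.5·14.322432 = 35.806080 m
LSR: p² = d² − 2 + 2cos(α−β) + 2d(sin α + sin β) = 37.835608; p = √p² = 6.151066; φ = atan2(−cos α − cos β, d + sin α + sin β) − atan2(−2, p) = 0.293469 rad; t = (φ − α) mod 2π = 4.005759 rad, q = (φ − β) mod 2π = 0.077023 rad → L = 2.5·(4.005759 + 6.151066 + 0.077023) = 2.5·10.233848 = 25.584619 m
RSL: p² = d² − 2 + 2cos(α−β) − 2d(sin α + sin β) = 20.586890; p = √p² = 4.537278; φ = atan2(cos α + cos β, d − sin α − sin β) − atan2(2, p) = -0.387913 rad; t = (α − φ) mod 2π = 2.958809 rad, q = (β − φ) mod 2π = 0.604360 rad → L = 2.5·(2.958809 + 4.537278 + 0.604360) = 2.5·8.100446 = 20.251115 m
RLR: c = (6 − d² + 2cos(α−β) + 2d(sin α − sin β))/8 = -3.039615, |c| > 1 → infeasible
LRL: c = (6 − d² + 2cos(α−β) − 2d(sin α − sin β))/8 = -3.969068, |c| > 1 → infeasible
Shortest: RSL with L = 20.251115 m ≈ 20.2511 m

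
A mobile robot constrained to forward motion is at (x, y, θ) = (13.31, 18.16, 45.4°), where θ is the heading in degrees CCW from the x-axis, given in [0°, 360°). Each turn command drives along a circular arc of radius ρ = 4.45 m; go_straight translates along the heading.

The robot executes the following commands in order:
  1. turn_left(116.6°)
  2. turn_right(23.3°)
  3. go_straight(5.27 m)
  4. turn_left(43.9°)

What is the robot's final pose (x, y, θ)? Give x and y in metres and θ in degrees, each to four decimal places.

set_pose: (x, y, θ) = (13.3100, 18.1600, 45.4000°), ρ = 4.45
turn_left(116.6°): centre at ρ to the left, rotate +116.6° → (11.5166, 25.5168, 162.0000°)
turn_right(23.3°): centre at ρ to the right, rotate −23.3° → (9.9547, 26.4059, 138.7000°)
go_straight(5.27): x += 5.27·cos θ, y += 5.27·sin θ → (5.9956, 29.8841, 138.7000°)
turn_left(43.9°): centre at ρ to the left, rotate +43.9° → (2.8567, 30.9864, 182.6000°)

(2.8567, 30.9864, 182.6000°)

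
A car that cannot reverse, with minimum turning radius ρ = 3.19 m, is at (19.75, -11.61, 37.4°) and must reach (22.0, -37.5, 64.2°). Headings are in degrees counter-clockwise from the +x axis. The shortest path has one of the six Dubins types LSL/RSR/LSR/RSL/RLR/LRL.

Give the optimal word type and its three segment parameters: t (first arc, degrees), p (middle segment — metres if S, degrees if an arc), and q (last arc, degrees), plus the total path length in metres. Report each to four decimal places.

RSL: t = 150.8128°, p = 21.1758 m, q = 177.6128°, L = 39.4612 m

Let ψ = atan2(Δy, Δx) = atan2(-25.89, 2.25) = -85.0331° be the start→goal bearing.
Normalize: d = |goal − start| / ρ = 25.987585/3.19 = 8.146579, α = (θ_start − ψ) mod 360° = 122.4331° = 2.136861 rad, β = (θ_goal − ψ) mod 360° = 149.2331° = 2.604609 rad.
Common terms: sin α = 0.844018, cos α = -0.536315, sin β = 0.511546, cos β = -0.859256, cos(α−β) = 0.892586, d² = 66.366742. Work in radians in the unit-radius frame; every candidate has L = ρ·(t + p + q).
LSL: p² = 2 + d² − 2cos(α−β) + 2d(sin α − sin β) = 71.998586; p = √p² = 8.485198; φ = atan2(cos β − cos α, d + sin α − sin β) = -0.038069 rad; t = (φ − α) mod 2π = 4.108256 rad, q = (β − φ) mod 2π = 2.642678 rad → L = 3.19·(4.108256 + 8.485198 + 2.642678) = 3.19·15.236132 = 48.603260 m
RSR: p² = 2 + d² − 2cos(α−β) + 2d(sin β − sin α) = 61.164555; p = √p² = 7.820777; φ = atan2(cos α − cos β, d − sin α + sin β) = 0.041304 rad; t = (α − φ) mod 2π = 2.095557 rad, q = (φ − β) mod 2π = 3.719880 rad → L = 3.19·(2.095557 + 7.820777 + 3.719880) = 3.19·13.636214 = 43.499523 m
LSR: p² = d² − 2 + 2cos(α−β) + 2d(sin α + sin β) = 88.238334; p = √p² = 9.393526; φ = atan2(−cos α − cos β, d + sin α + sin β) − atan2(−2, p) = 0.355607 rad; t = (φ − α) mod 2π = 4.501931 rad, q = (φ − β) mod 2π = 4.034183 rad → L = 3.19·(4.501931 + 9.393526 + 4.034183) = 3.19·17.929640 = 57.195550 m
RSL: p² = d² − 2 + 2cos(α−β) − 2d(sin α + sin β) = 44.065493; p = √p² = 6.638184; φ = atan2(cos α + cos β, d − sin α − sin β) − atan2(2, p) = -0.495318 rad; t = (α − φ) mod 2π = 2.632179 rad, q = (β − φ) mod 2π = 3.099927 rad → L = 3.19·(2.632179 + 6.638184 + 3.099927) = 3.19·12.370291 = 39.461229 m
RLR: c = (6 − d² + 2cos(α−β) + 2d(sin α − sin β))/8 = -6.645569, |c| > 1 → infeasible
LRL: c = (6 − d² + 2cos(α−β) − 2d(sin α − sin β))/8 = -7.999823, |c| > 1 → infeasible
Shortest: RSL with L = 39.461229 m ≈ 39.4612 m
Convert RSL to answer units (arcs ×180/π): t = 2.632179·180/π = 150.8128°, p = ρ·p = 3.19·6.638184 = 21.1758 m, q = 3.099927·180/π = 177.6128°, L = 39.4612 m.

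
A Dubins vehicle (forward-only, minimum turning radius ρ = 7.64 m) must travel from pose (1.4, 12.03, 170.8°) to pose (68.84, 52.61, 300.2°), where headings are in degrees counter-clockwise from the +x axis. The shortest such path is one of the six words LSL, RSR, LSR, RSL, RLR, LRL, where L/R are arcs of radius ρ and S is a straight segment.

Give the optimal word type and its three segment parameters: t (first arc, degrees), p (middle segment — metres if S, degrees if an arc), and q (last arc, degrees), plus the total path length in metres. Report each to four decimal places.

RSR: t = 144.7078°, p = 66.3804 m, q = 85.8922°, L = 97.1294 m

Let ψ = atan2(Δy, Δx) = atan2(40.58, 67.44) = 31.0362° be the start→goal bearing.
Normalize: d = |goal − start| / ρ = 78.707624/7.64 = 10.302045, α = (θ_start − ψ) mod 360° = 139.7638° = 2.439339 rad, β = (θ_goal − ψ) mod 360° = 269.1638° = 4.697795 rad.
Common terms: sin α = 0.645940, cos α = -0.763388, sin β = -0.999894, cos β = -0.014593, cos(α−β) = -0.634731, d² = 106.132130. Work in radians in the unit-radius frame; every candidate has L = ρ·(t + p + q).
LSL: p² = 2 + d² − 2cos(α−β) + 2d(sin α − sin β) = 143.312486; p = √p² = 11.971319; φ = atan2(cos β − cos α, d + sin α − sin β) = 0.062590 rad; t = (φ − α) mod 2π = 3.906436 rad, q = (β − φ) mod 2π = 4.635205 rad → L = 7.64·(3.906436 + 11.971319 + 4.635205) = 7.64·20.512961 = 156.719020 m
RSR: p² = 2 + d² − 2cos(α−β) + 2d(sin β − sin α) = 75.490696; p = √p² = 8.688538; φ = atan2(cos α − cos β, d − sin α + sin β) = -0.086289 rad; t = (α − φ) mod 2π = 2.525628 rad, q = (φ − β) mod 2π = 1.499101 rad → L = 7.64·(2.525628 + 8.688538 + 1.499101) = 7.64·12.713267 = 97.129364 m
LSR: p² = d² − 2 + 2cos(α−β) + 2d(sin α + sin β) = 95.569773; p = √p² = 9.775979; φ = atan2(−cos α − cos β, d + sin α + sin β) − atan2(−2, p) = 0.279844 rad; t = (φ − α) mod 2π = 4.123690 rad, q = (φ − β) mod 2π = 1.865234 rad → L = 7.64·(4.123690 + 9.775979 + 1.865234) = 7.64·15.764903 = 120.443861 m
RSL: p² = d² − 2 + 2cos(α−β) − 2d(sin α + sin β) = 110.155566; p = √p² = 10.495502; φ = atan2(cos α + cos β, d − sin α − sin β) − atan2(2, p) = -0.261180 rad; t = (α − φ) mod 2π = 2.700519 rad, q = (β − φ) mod 2π = 4.958975 rad → L = 7.64·(2.700519 + 10.495502 + 4.958975) = 7.64·18.154996 = 138.704169 m
RLR: c = (6 − d² + 2cos(α−β) + 2d(sin α − sin β))/8 = -8.436337, |c| > 1 → infeasible
LRL: c = (6 − d² + 2cos(α−β) − 2d(sin α − sin β))/8 = -16.914061, |c| > 1 → infeasible
Shortest: RSR with L = 97.129364 m ≈ 97.1294 m
Convert RSR to answer units (arcs ×180/π): t = 2.525628·180/π = 144.7078°, p = ρ·p = 7.64·8.688538 = 66.3804 m, q = 1.499101·180/π = 85.8922°, L = 97.1294 m.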